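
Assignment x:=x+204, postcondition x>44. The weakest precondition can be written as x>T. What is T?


Formula: wp(x:=E, P) = P[E/x] (substitute E for x in postcondition)
Step 1: Postcondition: x>44
Step 2: Substitute x+204 for x: x+204>44
Step 3: Solve for x: x > 44-204 = -160

-160


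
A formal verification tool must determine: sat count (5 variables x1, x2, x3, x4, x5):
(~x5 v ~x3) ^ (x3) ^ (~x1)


CNF with 3 clauses over 5 vars (32 assignments).
An assignment satisfies CNF iff every clause has >=1 true literal.
Check each row (bits = x1,x2,x3,x4,x5; clause T/F shown):
  row 0 [00000]: clauses=TFT -> 0
  row 1 [00001]: clauses=TFT -> 0
  row 2 [00010]: clauses=TFT -> 0
  row 3 [00011]: clauses=TFT -> 0
  row 4 [00100]: clauses=TTT -> 1
  row 5 [00101]: clauses=FTT -> 0
  row 6 [00110]: clauses=TTT -> 1
  row 7 [00111]: clauses=FTT -> 0
  row 8 [01000]: clauses=TFT -> 0
  row 9 [01001]: clauses=TFT -> 0
  row 10 [01010]: clauses=TFT -> 0
  row 11 [01011]: clauses=TFT -> 0
  row 12 [01100]: clauses=TTT -> 1
  row 13 [01101]: clauses=FTT -> 0
  row 14 [01110]: clauses=TTT -> 1
  row 15 [01111]: clauses=FTT -> 0
  row 16 [10000]: clauses=TFF -> 0
  row 17 [10001]: clauses=TFF -> 0
  row 18 [10010]: clauses=TFF -> 0
  row 19 [10011]: clauses=TFF -> 0
  row 20 [10100]: clauses=TTF -> 0
  row 21 [10101]: clauses=FTF -> 0
  row 22 [10110]: clauses=TTF -> 0
  row 23 [10111]: clauses=FTF -> 0
  row 24 [11000]: clauses=TFF -> 0
  row 25 [11001]: clauses=TFF -> 0
  row 26 [11010]: clauses=TFF -> 0
  row 27 [11011]: clauses=TFF -> 0
  row 28 [11100]: clauses=TTF -> 0
  row 29 [11101]: clauses=FTF -> 0
  row 30 [11110]: clauses=TTF -> 0
  row 31 [11111]: clauses=FTF -> 0
Full result column, 8 rows per line (x1,x2 fixed per line; x3,x4,x5 runs 000..111 left to right):
  rows 0-7 [x1,x2=00]: 00001010  (ones: 2)
  rows 8-15 [x1,x2=01]: 00001010  (ones: 2)
  rows 16-23 [x1,x2=10]: 00000000  (ones: 0)
  rows 24-31 [x1,x2=11]: 00000000  (ones: 0)
Satisfying assignments = 2+2+0+0 = 4

4


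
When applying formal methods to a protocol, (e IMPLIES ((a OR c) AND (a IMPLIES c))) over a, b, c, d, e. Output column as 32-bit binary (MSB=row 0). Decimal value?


Formula: (e IMPLIES ((a OR c) AND (a IMPLIES c))) over a, b, c, d, e (32 rows)
Evaluate each row (bits = a,b,c,d,e, MSB first):
  row 0 [00000]: (0 IMPLIES ((0 OR 0) AND (0 IMPLIES 0))) -> 1
  row 1 [00001]: (1 IMPLIES ((0 OR 0) AND (0 IMPLIES 0))) -> 0
  row 2 [00010]: (0 IMPLIES ((0 OR 0) AND (0 IMPLIES 0))) -> 1
  row 3 [00011]: (1 IMPLIES ((0 OR 0) AND (0 IMPLIES 0))) -> 0
  row 4 [00100]: (0 IMPLIES ((0 OR 1) AND (0 IMPLIES 1))) -> 1
  row 5 [00101]: (1 IMPLIES ((0 OR 1) AND (0 IMPLIES 1))) -> 1
  row 6 [00110]: (0 IMPLIES ((0 OR 1) AND (0 IMPLIES 1))) -> 1
  row 7 [00111]: (1 IMPLIES ((0 OR 1) AND (0 IMPLIES 1))) -> 1
  row 8 [01000]: (0 IMPLIES ((0 OR 0) AND (0 IMPLIES 0))) -> 1
  row 9 [01001]: (1 IMPLIES ((0 OR 0) AND (0 IMPLIES 0))) -> 0
  row 10 [01010]: (0 IMPLIES ((0 OR 0) AND (0 IMPLIES 0))) -> 1
  row 11 [01011]: (1 IMPLIES ((0 OR 0) AND (0 IMPLIES 0))) -> 0
  row 12 [01100]: (0 IMPLIES ((0 OR 1) AND (0 IMPLIES 1))) -> 1
  row 13 [01101]: (1 IMPLIES ((0 OR 1) AND (0 IMPLIES 1))) -> 1
  row 14 [01110]: (0 IMPLIES ((0 OR 1) AND (0 IMPLIES 1))) -> 1
  row 15 [01111]: (1 IMPLIES ((0 OR 1) AND (0 IMPLIES 1))) -> 1
  row 16 [10000]: (0 IMPLIES ((1 OR 0) AND (1 IMPLIES 0))) -> 1
  row 17 [10001]: (1 IMPLIES ((1 OR 0) AND (1 IMPLIES 0))) -> 0
  row 18 [10010]: (0 IMPLIES ((1 OR 0) AND (1 IMPLIES 0))) -> 1
  row 19 [10011]: (1 IMPLIES ((1 OR 0) AND (1 IMPLIES 0))) -> 0
  row 20 [10100]: (0 IMPLIES ((1 OR 1) AND (1 IMPLIES 1))) -> 1
  row 21 [10101]: (1 IMPLIES ((1 OR 1) AND (1 IMPLIES 1))) -> 1
  row 22 [10110]: (0 IMPLIES ((1 OR 1) AND (1 IMPLIES 1))) -> 1
  row 23 [10111]: (1 IMPLIES ((1 OR 1) AND (1 IMPLIES 1))) -> 1
  row 24 [11000]: (0 IMPLIES ((1 OR 0) AND (1 IMPLIES 0))) -> 1
  row 25 [11001]: (1 IMPLIES ((1 OR 0) AND (1 IMPLIES 0))) -> 0
  row 26 [11010]: (0 IMPLIES ((1 OR 0) AND (1 IMPLIES 0))) -> 1
  row 27 [11011]: (1 IMPLIES ((1 OR 0) AND (1 IMPLIES 0))) -> 0
  row 28 [11100]: (0 IMPLIES ((1 OR 1) AND (1 IMPLIES 1))) -> 1
  row 29 [11101]: (1 IMPLIES ((1 OR 1) AND (1 IMPLIES 1))) -> 1
  row 30 [11110]: (0 IMPLIES ((1 OR 1) AND (1 IMPLIES 1))) -> 1
  row 31 [11111]: (1 IMPLIES ((1 OR 1) AND (1 IMPLIES 1))) -> 1
Full result column, 4 rows per line (a,b,c fixed per line; d,e runs 00..11 left to right):
  rows 0-3 [a,b,c=000]: 1010  = hex A
  rows 4-7 [a,b,c=001]: 1111  = hex F
  rows 8-11 [a,b,c=010]: 1010  = hex A
  rows 12-15 [a,b,c=011]: 1111  = hex F
  rows 16-19 [a,b,c=100]: 1010  = hex A
  rows 20-23 [a,b,c=101]: 1111  = hex F
  rows 24-27 [a,b,c=110]: 1010  = hex A
  rows 28-31 [a,b,c=111]: 1111  = hex F
Output column (row 0 .. row 31) = 10101111101011111010111110101111
Output column grouped in 4s = 1010 1111 1010 1111 1010 1111 1010 1111 = 0xAFAFAFAF
Convert to decimal digit by digit (value = value*16 + digit):
  A -> 10
  10*16 + 15 (F) = 175
  175*16 + 10 (A) = 2810
  2810*16 + 15 (F) = 44975
  44975*16 + 10 (A) = 719610
  719610*16 + 15 (F) = 11513775
  11513775*16 + 10 (A) = 184220410
  184220410*16 + 15 (F) = 2947526575
Decimal = 2947526575

2947526575


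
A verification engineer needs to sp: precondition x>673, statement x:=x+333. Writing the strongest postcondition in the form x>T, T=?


Formula: sp(P, x:=E) = exists old_x. (x = E[old_x/x]) AND P[old_x/x] (old_x is the value of x before the assignment; eliminate old_x by solving x = E[old_x/x] for old_x)
Step 1: Precondition P: x>673, i.e. old_x > 673
Step 2: Assignment gives x = old_x + 333, so old_x = x - 333
Step 3: Substitute into P: x - 333 > 673
Step 4: Simplify: x > 673+333 = 1006

1006


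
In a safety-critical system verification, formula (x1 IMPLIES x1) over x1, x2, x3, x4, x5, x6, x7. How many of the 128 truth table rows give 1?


Formula: (x1 IMPLIES x1) over 7 vars (128 rows)
Evaluate each row (x1, x2, x3, x4, x5, x6, x7 as bits, MSB first):
  row 0 [0000000]: (0 IMPLIES 0) -> 1
  row 1 [0000001]: (0 IMPLIES 0) -> 1
  row 2 [0000010]: (0 IMPLIES 0) -> 1
  row 3 [0000011]: (0 IMPLIES 0) -> 1
  row 4 [0000100]: (0 IMPLIES 0) -> 1
  (every remaining row is evaluated the same way; all 128 results are listed next)
Full result column, 8 rows per line (x1,x2,x3,x4 fixed per line; x5,x6,x7 runs 000..111 left to right):
  rows 0-7 [x1,x2,x3,x4=0000]: 11111111  (ones: 8)
  rows 8-15 [x1,x2,x3,x4=0001]: 11111111  (ones: 8)
  rows 16-23 [x1,x2,x3,x4=0010]: 11111111  (ones: 8)
  rows 24-31 [x1,x2,x3,x4=0011]: 11111111  (ones: 8)
  rows 32-39 [x1,x2,x3,x4=0100]: 11111111  (ones: 8)
  rows 40-47 [x1,x2,x3,x4=0101]: 11111111  (ones: 8)
  rows 48-55 [x1,x2,x3,x4=0110]: 11111111  (ones: 8)
  rows 56-63 [x1,x2,x3,x4=0111]: 11111111  (ones: 8)
  rows 64-71 [x1,x2,x3,x4=1000]: 11111111  (ones: 8)
  rows 72-79 [x1,x2,x3,x4=1001]: 11111111  (ones: 8)
  rows 80-87 [x1,x2,x3,x4=1010]: 11111111  (ones: 8)
  rows 88-95 [x1,x2,x3,x4=1011]: 11111111  (ones: 8)
  rows 96-103 [x1,x2,x3,x4=1100]: 11111111  (ones: 8)
  rows 104-111 [x1,x2,x3,x4=1101]: 11111111  (ones: 8)
  rows 112-119 [x1,x2,x3,x4=1110]: 11111111  (ones: 8)
  rows 120-127 [x1,x2,x3,x4=1111]: 11111111  (ones: 8)
Count of 1-rows = 8+8+8+8+8+8+8+8+8+8+8+8+8+8+8+8 = 128

128


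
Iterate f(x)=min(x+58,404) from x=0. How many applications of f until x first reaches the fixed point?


Step 1: x=0, cap=404, increment=58
Step 2: x grows by 58 each step until capped at 404; fixed point is x=404
Step 3: iterations = ceil(404/58) = 7

7


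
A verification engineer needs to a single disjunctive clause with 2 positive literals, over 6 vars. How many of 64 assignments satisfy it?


Step 1: Total=2^6=64
Step 2: Unsat when all 2 false: 2^4=16
Step 3: Sat=64-16=48

48


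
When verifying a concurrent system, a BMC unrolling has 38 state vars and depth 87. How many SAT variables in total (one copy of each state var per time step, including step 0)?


BMC unrolls to depth k, creating one copy of each state var for steps 0..k.
Step count = 87 + 1 = 88 (steps 0 through 87)
Vars per step = 38
Total = 38 * 88 = 3344

3344


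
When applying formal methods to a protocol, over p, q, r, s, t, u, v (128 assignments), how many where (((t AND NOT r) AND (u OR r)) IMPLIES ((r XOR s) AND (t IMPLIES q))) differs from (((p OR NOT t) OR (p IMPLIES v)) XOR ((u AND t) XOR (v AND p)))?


F1 = (((t AND NOT r) AND (u OR r)) IMPLIES ((r XOR s) AND (t IMPLIES q)))
F2 = (((p OR NOT t) OR (p IMPLIES v)) XOR ((u AND t) XOR (v AND p)))
Evaluate both on each of 128 rows (bits = p,q,r,s,t,u,v):
  row 0 [0000000]: F1=1 F2=1 -> 0
  row 1 [0000001]: F1=1 F2=1 -> 0
  row 2 [0000010]: F1=1 F2=1 -> 0
  row 3 [0000011]: F1=1 F2=1 -> 0
  row 4 [0000100]: F1=1 F2=1 -> 0
  (every remaining row is evaluated the same way; all 128 results are listed next)
Full result column, 8 rows per line (p,q,r,s fixed per line; t,u,v runs 000..111 left to right):
  rows 0-7 [p,q,r,s=0000]: 00000000  (ones: 0)
  rows 8-15 [p,q,r,s=0001]: 00000000  (ones: 0)
  rows 16-23 [p,q,r,s=0010]: 00000011  (ones: 2)
  rows 24-31 [p,q,r,s=0011]: 00000011  (ones: 2)
  rows 32-39 [p,q,r,s=0100]: 00000000  (ones: 0)
  rows 40-47 [p,q,r,s=0101]: 00000011  (ones: 2)
  rows 48-55 [p,q,r,s=0110]: 00000011  (ones: 2)
  rows 56-63 [p,q,r,s=0111]: 00000011  (ones: 2)
  rows 64-71 [p,q,r,s=1000]: 01010101  (ones: 4)
  rows 72-79 [p,q,r,s=1001]: 01010101  (ones: 4)
  rows 80-87 [p,q,r,s=1010]: 01010110  (ones: 4)
  rows 88-95 [p,q,r,s=1011]: 01010110  (ones: 4)
  rows 96-103 [p,q,r,s=1100]: 01010101  (ones: 4)
  rows 104-111 [p,q,r,s=1101]: 01010110  (ones: 4)
  rows 112-119 [p,q,r,s=1110]: 01010110  (ones: 4)
  rows 120-127 [p,q,r,s=1111]: 01010110  (ones: 4)
Disagreements = 0+0+2+2+0+2+2+2+4+4+4+4+4+4+4+4 = 42

42


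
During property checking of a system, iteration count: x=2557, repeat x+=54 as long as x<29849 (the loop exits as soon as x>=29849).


Step 1: x goes from 2557 toward 29849 by 54; the body runs while x<29849, so iterations = ceil((bound-start)/step)
Step 2: Distance=27292
Step 3: ceil(27292/54)=506

506


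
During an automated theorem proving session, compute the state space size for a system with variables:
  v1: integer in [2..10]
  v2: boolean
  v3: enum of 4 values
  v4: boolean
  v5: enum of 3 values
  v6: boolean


State space = product of domain sizes of all variables.
Domain sizes:
  v1 (integer in [2..10]): 9
  v2 (boolean): 2
  v3 (enum of 4 values): 4
  v4 (boolean): 2
  v5 (enum of 3 values): 3
  v6 (boolean): 2
Product = 9 * 2 * 4 * 2 * 3 * 2 = 864

864


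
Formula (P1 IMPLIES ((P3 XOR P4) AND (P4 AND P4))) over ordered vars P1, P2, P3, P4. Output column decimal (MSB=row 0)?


Formula: (P1 IMPLIES ((P3 XOR P4) AND (P4 AND P4))) over P1, P2, P3, P4 (16 rows)
Evaluate each row (bits = P1,P2,P3,P4, MSB first):
  row 0 [0000]: (0 IMPLIES ((0 XOR 0) AND (0 AND 0))) -> 1
  row 1 [0001]: (0 IMPLIES ((0 XOR 1) AND (1 AND 1))) -> 1
  row 2 [0010]: (0 IMPLIES ((1 XOR 0) AND (0 AND 0))) -> 1
  row 3 [0011]: (0 IMPLIES ((1 XOR 1) AND (1 AND 1))) -> 1
  row 4 [0100]: (0 IMPLIES ((0 XOR 0) AND (0 AND 0))) -> 1
  row 5 [0101]: (0 IMPLIES ((0 XOR 1) AND (1 AND 1))) -> 1
  row 6 [0110]: (0 IMPLIES ((1 XOR 0) AND (0 AND 0))) -> 1
  row 7 [0111]: (0 IMPLIES ((1 XOR 1) AND (1 AND 1))) -> 1
  row 8 [1000]: (1 IMPLIES ((0 XOR 0) AND (0 AND 0))) -> 0
  row 9 [1001]: (1 IMPLIES ((0 XOR 1) AND (1 AND 1))) -> 1
  row 10 [1010]: (1 IMPLIES ((1 XOR 0) AND (0 AND 0))) -> 0
  row 11 [1011]: (1 IMPLIES ((1 XOR 1) AND (1 AND 1))) -> 0
  row 12 [1100]: (1 IMPLIES ((0 XOR 0) AND (0 AND 0))) -> 0
  row 13 [1101]: (1 IMPLIES ((0 XOR 1) AND (1 AND 1))) -> 1
  row 14 [1110]: (1 IMPLIES ((1 XOR 0) AND (0 AND 0))) -> 0
  row 15 [1111]: (1 IMPLIES ((1 XOR 1) AND (1 AND 1))) -> 0
Full result column, 4 rows per line (P1,P2 fixed per line; P3,P4 runs 00..11 left to right):
  rows 0-3 [P1,P2=00]: 1111  = hex F
  rows 4-7 [P1,P2=01]: 1111  = hex F
  rows 8-11 [P1,P2=10]: 0100  = hex 4
  rows 12-15 [P1,P2=11]: 0100  = hex 4
Output column (row 0 .. row 15) = 1111111101000100
Output column grouped in 4s = 1111 1111 0100 0100 = 0xFF44
Convert to decimal digit by digit (value = value*16 + digit):
  F -> 15
  15*16 + 15 (F) = 255
  255*16 + 4 = 4084
  4084*16 + 4 = 65348
Decimal = 65348

65348


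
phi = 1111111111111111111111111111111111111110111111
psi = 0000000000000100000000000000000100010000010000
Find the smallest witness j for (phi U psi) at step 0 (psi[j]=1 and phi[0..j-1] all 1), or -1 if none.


(phi U psi) at 0: need smallest j with psi[j]=1 and phi[i]=1 for all i in [0,j).
Scan from step 0:
  step 0: phi=1, psi=0 -> continue
  step 1: phi=1, psi=0 -> continue
  step 2: phi=1, psi=0 -> continue
  step 3: phi=1, psi=0 -> continue
  step 13: psi=1 and phi held for [0,13) -> witness found
Witness step = 13

13


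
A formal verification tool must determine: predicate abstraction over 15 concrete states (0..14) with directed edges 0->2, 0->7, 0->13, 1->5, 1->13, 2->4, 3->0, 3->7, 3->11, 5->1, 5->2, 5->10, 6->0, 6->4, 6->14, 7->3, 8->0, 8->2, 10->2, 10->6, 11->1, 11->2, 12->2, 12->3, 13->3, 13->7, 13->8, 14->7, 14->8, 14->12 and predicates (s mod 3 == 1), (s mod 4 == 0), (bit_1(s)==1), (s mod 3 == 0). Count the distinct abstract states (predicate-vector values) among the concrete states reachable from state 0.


BFS from 0:
Concrete reachable: {0, 1, 2, 3, 4, 5, 6, 7, 8, 10, 11, 12, 13, 14}
Abstract via predicates (s mod 3 == 1), (s mod 4 == 0), (bit_1(s)==1), (s mod 3 == 0):
  (0,0,0,0) <- {5}
  (0,0,1,0) <- {2, 11, 14}
  (0,0,1,1) <- {3, 6}
  (0,1,0,0) <- {8}
  (0,1,0,1) <- {0, 12}
  (1,0,0,0) <- {1, 13}
  (1,0,1,0) <- {7, 10}
  (1,1,0,0) <- {4}
Distinct abstract states = 8

8


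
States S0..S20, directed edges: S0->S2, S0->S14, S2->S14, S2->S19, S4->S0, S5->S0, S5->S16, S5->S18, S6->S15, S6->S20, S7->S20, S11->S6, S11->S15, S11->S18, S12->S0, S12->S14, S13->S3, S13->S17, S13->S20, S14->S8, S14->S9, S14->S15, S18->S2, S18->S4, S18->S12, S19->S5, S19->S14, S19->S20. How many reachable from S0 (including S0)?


BFS from S0:
  layer 0: {S0}
  layer 1: {S2, S14}
  layer 2: {S8, S9, S15, S19}
  layer 3: {S5, S20}
  layer 4: {S16, S18}
  layer 5: {S4, S12}
Reachable set: {S0, S2, S4, S5, S8, S9, S12, S14, S15, S16, S18, S19, S20}
Count = 13

13


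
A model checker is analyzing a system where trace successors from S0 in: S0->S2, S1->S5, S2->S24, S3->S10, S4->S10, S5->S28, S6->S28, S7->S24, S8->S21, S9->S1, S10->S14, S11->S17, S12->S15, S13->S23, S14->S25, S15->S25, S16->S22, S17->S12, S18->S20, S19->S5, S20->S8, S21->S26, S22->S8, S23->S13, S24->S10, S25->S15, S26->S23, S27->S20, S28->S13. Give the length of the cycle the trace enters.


Trace from S0 until a state repeats:
  S0 -> S2 -> S24 -> S10 -> S14 -> S25 -> S15 -> S25
S25 first seen at step 5, revisited at step 7.
Cycle length = 7 - 5 = 2

2


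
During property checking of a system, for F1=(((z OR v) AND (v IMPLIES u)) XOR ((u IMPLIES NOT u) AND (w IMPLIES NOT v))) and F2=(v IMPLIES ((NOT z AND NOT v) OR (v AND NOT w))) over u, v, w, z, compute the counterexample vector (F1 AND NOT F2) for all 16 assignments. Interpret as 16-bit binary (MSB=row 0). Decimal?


F1 = (((z OR v) AND (v IMPLIES u)) XOR ((u IMPLIES NOT u) AND (w IMPLIES NOT v)))
F2 = (v IMPLIES ((NOT z AND NOT v) OR (v AND NOT w)))
Counterexample to F1=>F2 is where F1=1 and F2=0.
Evaluate each row (bits = u,v,w,z, MSB first):
  row 0 [0000]: F1=1 F2=1 -> F1&~F2 -> 0
  row 1 [0001]: F1=0 F2=1 -> F1&~F2 -> 0
  row 2 [0010]: F1=1 F2=1 -> F1&~F2 -> 0
  row 3 [0011]: F1=0 F2=1 -> F1&~F2 -> 0
  row 4 [0100]: F1=1 F2=1 -> F1&~F2 -> 0
  row 5 [0101]: F1=1 F2=1 -> F1&~F2 -> 0
  row 6 [0110]: F1=0 F2=0 -> F1&~F2 -> 0
  row 7 [0111]: F1=0 F2=0 -> F1&~F2 -> 0
  row 8 [1000]: F1=0 F2=1 -> F1&~F2 -> 0
  row 9 [1001]: F1=1 F2=1 -> F1&~F2 -> 0
  row 10 [1010]: F1=0 F2=1 -> F1&~F2 -> 0
  row 11 [1011]: F1=1 F2=1 -> F1&~F2 -> 0
  row 12 [1100]: F1=1 F2=1 -> F1&~F2 -> 0
  row 13 [1101]: F1=1 F2=1 -> F1&~F2 -> 0
  row 14 [1110]: F1=1 F2=0 -> F1&~F2 -> 1
  row 15 [1111]: F1=1 F2=0 -> F1&~F2 -> 1
Full result column, 4 rows per line (u,v fixed per line; w,z runs 00..11 left to right):
  rows 0-3 [u,v=00]: 0000  = hex 0
  rows 4-7 [u,v=01]: 0000  = hex 0
  rows 8-11 [u,v=10]: 0000  = hex 0
  rows 12-15 [u,v=11]: 0011  = hex 3
Counterexample vector (row 0 .. row 15) = 0000000000000011
Output column grouped in 4s = 0000 0000 0000 0011 = 0x0003
Convert to decimal digit by digit (value = value*16 + digit):
  0 -> 0
  0*16 + 0 = 0
  0*16 + 0 = 0
  0*16 + 3 = 3
Decimal = 3

3


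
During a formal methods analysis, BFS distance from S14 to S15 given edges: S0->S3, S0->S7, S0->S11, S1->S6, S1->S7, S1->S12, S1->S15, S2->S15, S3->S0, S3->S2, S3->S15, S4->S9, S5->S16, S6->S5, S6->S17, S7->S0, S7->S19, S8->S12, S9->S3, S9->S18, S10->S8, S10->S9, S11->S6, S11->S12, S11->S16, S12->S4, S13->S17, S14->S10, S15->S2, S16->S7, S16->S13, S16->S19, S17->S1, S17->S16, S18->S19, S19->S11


BFS layer-by-layer from S14:
  dist 0: {S14}
  dist 1: {S10}
  dist 2: {S8, S9}
  dist 3: {S3, S12, S18}
  dist 4: {S0, S2, S4, S15, S19}
  -> S15 reached at distance 4
Shortest path length = 4

4


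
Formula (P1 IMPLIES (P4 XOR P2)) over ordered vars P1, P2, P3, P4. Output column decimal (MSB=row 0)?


Formula: (P1 IMPLIES (P4 XOR P2)) over P1, P2, P3, P4 (16 rows)
Evaluate each row (bits = P1,P2,P3,P4, MSB first):
  row 0 [0000]: (0 IMPLIES (0 XOR 0)) -> 1
  row 1 [0001]: (0 IMPLIES (1 XOR 0)) -> 1
  row 2 [0010]: (0 IMPLIES (0 XOR 0)) -> 1
  row 3 [0011]: (0 IMPLIES (1 XOR 0)) -> 1
  row 4 [0100]: (0 IMPLIES (0 XOR 1)) -> 1
  row 5 [0101]: (0 IMPLIES (1 XOR 1)) -> 1
  row 6 [0110]: (0 IMPLIES (0 XOR 1)) -> 1
  row 7 [0111]: (0 IMPLIES (1 XOR 1)) -> 1
  row 8 [1000]: (1 IMPLIES (0 XOR 0)) -> 0
  row 9 [1001]: (1 IMPLIES (1 XOR 0)) -> 1
  row 10 [1010]: (1 IMPLIES (0 XOR 0)) -> 0
  row 11 [1011]: (1 IMPLIES (1 XOR 0)) -> 1
  row 12 [1100]: (1 IMPLIES (0 XOR 1)) -> 1
  row 13 [1101]: (1 IMPLIES (1 XOR 1)) -> 0
  row 14 [1110]: (1 IMPLIES (0 XOR 1)) -> 1
  row 15 [1111]: (1 IMPLIES (1 XOR 1)) -> 0
Full result column, 4 rows per line (P1,P2 fixed per line; P3,P4 runs 00..11 left to right):
  rows 0-3 [P1,P2=00]: 1111  = hex F
  rows 4-7 [P1,P2=01]: 1111  = hex F
  rows 8-11 [P1,P2=10]: 0101  = hex 5
  rows 12-15 [P1,P2=11]: 1010  = hex A
Output column (row 0 .. row 15) = 1111111101011010
Output column grouped in 4s = 1111 1111 0101 1010 = 0xFF5A
Convert to decimal digit by digit (value = value*16 + digit):
  F -> 15
  15*16 + 15 (F) = 255
  255*16 + 5 = 4085
  4085*16 + 10 (A) = 65370
Decimal = 65370

65370


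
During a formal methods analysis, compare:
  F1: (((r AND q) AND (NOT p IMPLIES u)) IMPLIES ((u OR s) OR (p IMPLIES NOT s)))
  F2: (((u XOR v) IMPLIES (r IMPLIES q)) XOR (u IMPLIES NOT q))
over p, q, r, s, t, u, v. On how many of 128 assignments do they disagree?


F1 = (((r AND q) AND (NOT p IMPLIES u)) IMPLIES ((u OR s) OR (p IMPLIES NOT s)))
F2 = (((u XOR v) IMPLIES (r IMPLIES q)) XOR (u IMPLIES NOT q))
Evaluate both on each of 128 rows (bits = p,q,r,s,t,u,v):
  row 0 [0000000]: F1=1 F2=0 (differ) -> 1
  row 1 [0000001]: F1=1 F2=0 (differ) -> 1
  row 2 [0000010]: F1=1 F2=0 (differ) -> 1
  row 3 [0000011]: F1=1 F2=0 (differ) -> 1
  row 4 [0000100]: F1=1 F2=0 (differ) -> 1
  (every remaining row is evaluated the same way; all 128 results are listed next)
Full result column, 8 rows per line (p,q,r,s fixed per line; t,u,v runs 000..111 left to right):
  rows 0-7 [p,q,r,s=0000]: 11111111  (ones: 8)
  rows 8-15 [p,q,r,s=0001]: 11111111  (ones: 8)
  rows 16-23 [p,q,r,s=0010]: 10011001  (ones: 4)
  rows 24-31 [p,q,r,s=0011]: 10011001  (ones: 4)
  rows 32-39 [p,q,r,s=0100]: 11001100  (ones: 4)
  rows 40-47 [p,q,r,s=0101]: 11001100  (ones: 4)
  rows 48-55 [p,q,r,s=0110]: 11001100  (ones: 4)
  rows 56-63 [p,q,r,s=0111]: 11001100  (ones: 4)
  rows 64-71 [p,q,r,s=1000]: 11111111  (ones: 8)
  rows 72-79 [p,q,r,s=1001]: 11111111  (ones: 8)
  rows 80-87 [p,q,r,s=1010]: 10011001  (ones: 4)
  rows 88-95 [p,q,r,s=1011]: 10011001  (ones: 4)
  rows 96-103 [p,q,r,s=1100]: 11001100  (ones: 4)
  rows 104-111 [p,q,r,s=1101]: 11001100  (ones: 4)
  rows 112-119 [p,q,r,s=1110]: 11001100  (ones: 4)
  rows 120-127 [p,q,r,s=1111]: 11001100  (ones: 4)
Disagreements = 8+8+4+4+4+4+4+4+8+8+4+4+4+4+4+4 = 80

80


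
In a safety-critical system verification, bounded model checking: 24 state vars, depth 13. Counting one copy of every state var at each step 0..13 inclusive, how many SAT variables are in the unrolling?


BMC unrolls to depth k, creating one copy of each state var for steps 0..k.
Step count = 13 + 1 = 14 (steps 0 through 13)
Vars per step = 24
Total = 24 * 14 = 336

336


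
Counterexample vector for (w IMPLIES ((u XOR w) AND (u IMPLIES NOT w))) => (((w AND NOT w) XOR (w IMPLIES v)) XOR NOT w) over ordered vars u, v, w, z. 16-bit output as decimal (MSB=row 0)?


F1 = (w IMPLIES ((u XOR w) AND (u IMPLIES NOT w)))
F2 = (((w AND NOT w) XOR (w IMPLIES v)) XOR NOT w)
Counterexample to F1=>F2 is where F1=1 and F2=0.
Evaluate each row (bits = u,v,w,z, MSB first):
  row 0 [0000]: F1=1 F2=0 -> F1&~F2 -> 1
  row 1 [0001]: F1=1 F2=0 -> F1&~F2 -> 1
  row 2 [0010]: F1=1 F2=0 -> F1&~F2 -> 1
  row 3 [0011]: F1=1 F2=0 -> F1&~F2 -> 1
  row 4 [0100]: F1=1 F2=0 -> F1&~F2 -> 1
  row 5 [0101]: F1=1 F2=0 -> F1&~F2 -> 1
  row 6 [0110]: F1=1 F2=1 -> F1&~F2 -> 0
  row 7 [0111]: F1=1 F2=1 -> F1&~F2 -> 0
  row 8 [1000]: F1=1 F2=0 -> F1&~F2 -> 1
  row 9 [1001]: F1=1 F2=0 -> F1&~F2 -> 1
  row 10 [1010]: F1=0 F2=0 -> F1&~F2 -> 0
  row 11 [1011]: F1=0 F2=0 -> F1&~F2 -> 0
  row 12 [1100]: F1=1 F2=0 -> F1&~F2 -> 1
  row 13 [1101]: F1=1 F2=0 -> F1&~F2 -> 1
  row 14 [1110]: F1=0 F2=1 -> F1&~F2 -> 0
  row 15 [1111]: F1=0 F2=1 -> F1&~F2 -> 0
Full result column, 4 rows per line (u,v fixed per line; w,z runs 00..11 left to right):
  rows 0-3 [u,v=00]: 1111  = hex F
  rows 4-7 [u,v=01]: 1100  = hex C
  rows 8-11 [u,v=10]: 1100  = hex C
  rows 12-15 [u,v=11]: 1100  = hex C
Counterexample vector (row 0 .. row 15) = 1111110011001100
Output column grouped in 4s = 1111 1100 1100 1100 = 0xFCCC
Convert to decimal digit by digit (value = value*16 + digit):
  F -> 15
  15*16 + 12 (C) = 252
  252*16 + 12 (C) = 4044
  4044*16 + 12 (C) = 64716
Decimal = 64716

64716


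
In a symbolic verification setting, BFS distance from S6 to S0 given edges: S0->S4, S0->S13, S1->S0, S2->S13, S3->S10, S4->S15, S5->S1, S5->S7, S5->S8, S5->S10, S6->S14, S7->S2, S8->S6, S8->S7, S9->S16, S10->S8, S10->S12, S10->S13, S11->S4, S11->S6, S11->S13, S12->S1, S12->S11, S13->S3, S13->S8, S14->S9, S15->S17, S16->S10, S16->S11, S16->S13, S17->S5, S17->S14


BFS layer-by-layer from S6:
  dist 0: {S6}
  dist 1: {S14}
  dist 2: {S9}
  dist 3: {S16}
  dist 4: {S10, S11, S13}
  dist 5: {S3, S4, S8, S12}
  dist 6: {S1, S7, S15}
  dist 7: {S0, S2, S17}
  -> S0 reached at distance 7
Shortest path length = 7

7


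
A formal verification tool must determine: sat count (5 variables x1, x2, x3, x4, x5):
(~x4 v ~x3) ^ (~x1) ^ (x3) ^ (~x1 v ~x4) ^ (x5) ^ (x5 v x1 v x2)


CNF with 6 clauses over 5 vars (32 assignments).
An assignment satisfies CNF iff every clause has >=1 true literal.
Check each row (bits = x1,x2,x3,x4,x5; clause T/F shown):
  row 0 [00000]: clauses=TTFTFF -> 0
  row 1 [00001]: clauses=TTFTTT -> 0
  row 2 [00010]: clauses=TTFTFF -> 0
  row 3 [00011]: clauses=TTFTTT -> 0
  row 4 [00100]: clauses=TTTTFF -> 0
  row 5 [00101]: clauses=TTTTTT -> 1
  row 6 [00110]: clauses=FTTTFF -> 0
  row 7 [00111]: clauses=FTTTTT -> 0
  row 8 [01000]: clauses=TTFTFT -> 0
  row 9 [01001]: clauses=TTFTTT -> 0
  row 10 [01010]: clauses=TTFTFT -> 0
  row 11 [01011]: clauses=TTFTTT -> 0
  row 12 [01100]: clauses=TTTTFT -> 0
  row 13 [01101]: clauses=TTTTTT -> 1
  row 14 [01110]: clauses=FTTTFT -> 0
  row 15 [01111]: clauses=FTTTTT -> 0
  row 16 [10000]: clauses=TFFTFT -> 0
  row 17 [10001]: clauses=TFFTTT -> 0
  row 18 [10010]: clauses=TFFFFT -> 0
  row 19 [10011]: clauses=TFFFTT -> 0
  row 20 [10100]: clauses=TFTTFT -> 0
  row 21 [10101]: clauses=TFTTTT -> 0
  row 22 [10110]: clauses=FFTFFT -> 0
  row 23 [10111]: clauses=FFTFTT -> 0
  row 24 [11000]: clauses=TFFTFT -> 0
  row 25 [11001]: clauses=TFFTTT -> 0
  row 26 [11010]: clauses=TFFFFT -> 0
  row 27 [11011]: clauses=TFFFTT -> 0
  row 28 [11100]: clauses=TFTTFT -> 0
  row 29 [11101]: clauses=TFTTTT -> 0
  row 30 [11110]: clauses=FFTFFT -> 0
  row 31 [11111]: clauses=FFTFTT -> 0
Full result column, 8 rows per line (x1,x2 fixed per line; x3,x4,x5 runs 000..111 left to right):
  rows 0-7 [x1,x2=00]: 00000100  (ones: 1)
  rows 8-15 [x1,x2=01]: 00000100  (ones: 1)
  rows 16-23 [x1,x2=10]: 00000000  (ones: 0)
  rows 24-31 [x1,x2=11]: 00000000  (ones: 0)
Satisfying assignments = 1+1+0+0 = 2

2


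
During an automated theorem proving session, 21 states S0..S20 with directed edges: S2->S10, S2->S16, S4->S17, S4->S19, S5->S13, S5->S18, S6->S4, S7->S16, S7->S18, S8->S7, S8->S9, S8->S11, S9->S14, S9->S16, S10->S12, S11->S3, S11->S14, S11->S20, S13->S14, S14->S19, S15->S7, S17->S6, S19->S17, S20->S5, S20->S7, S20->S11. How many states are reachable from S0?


BFS from S0:
  layer 0: {S0}
Reachable set: {S0}
Count = 1

1


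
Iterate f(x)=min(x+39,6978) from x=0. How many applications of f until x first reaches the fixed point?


Step 1: x=0, cap=6978, increment=39
Step 2: x grows by 39 each step until capped at 6978; fixed point is x=6978
Step 3: iterations = ceil(6978/39) = 179

179


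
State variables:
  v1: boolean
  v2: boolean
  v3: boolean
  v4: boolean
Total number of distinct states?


State space = product of domain sizes of all variables.
Domain sizes:
  v1 (boolean): 2
  v2 (boolean): 2
  v3 (boolean): 2
  v4 (boolean): 2
Product = 2 * 2 * 2 * 2 = 16

16


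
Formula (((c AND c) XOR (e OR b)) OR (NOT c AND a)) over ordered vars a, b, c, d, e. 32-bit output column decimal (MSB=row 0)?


Formula: (((c AND c) XOR (e OR b)) OR (NOT c AND a)) over a, b, c, d, e (32 rows)
Evaluate each row (bits = a,b,c,d,e, MSB first):
  row 0 [00000]: (((0 AND 0) XOR (0 OR 0)) OR (NOT 0 AND 0)) -> 0
  row 1 [00001]: (((0 AND 0) XOR (1 OR 0)) OR (NOT 0 AND 0)) -> 1
  row 2 [00010]: (((0 AND 0) XOR (0 OR 0)) OR (NOT 0 AND 0)) -> 0
  row 3 [00011]: (((0 AND 0) XOR (1 OR 0)) OR (NOT 0 AND 0)) -> 1
  row 4 [00100]: (((1 AND 1) XOR (0 OR 0)) OR (NOT 1 AND 0)) -> 1
  row 5 [00101]: (((1 AND 1) XOR (1 OR 0)) OR (NOT 1 AND 0)) -> 0
  row 6 [00110]: (((1 AND 1) XOR (0 OR 0)) OR (NOT 1 AND 0)) -> 1
  row 7 [00111]: (((1 AND 1) XOR (1 OR 0)) OR (NOT 1 AND 0)) -> 0
  row 8 [01000]: (((0 AND 0) XOR (0 OR 1)) OR (NOT 0 AND 0)) -> 1
  row 9 [01001]: (((0 AND 0) XOR (1 OR 1)) OR (NOT 0 AND 0)) -> 1
  row 10 [01010]: (((0 AND 0) XOR (0 OR 1)) OR (NOT 0 AND 0)) -> 1
  row 11 [01011]: (((0 AND 0) XOR (1 OR 1)) OR (NOT 0 AND 0)) -> 1
  row 12 [01100]: (((1 AND 1) XOR (0 OR 1)) OR (NOT 1 AND 0)) -> 0
  row 13 [01101]: (((1 AND 1) XOR (1 OR 1)) OR (NOT 1 AND 0)) -> 0
  row 14 [01110]: (((1 AND 1) XOR (0 OR 1)) OR (NOT 1 AND 0)) -> 0
  row 15 [01111]: (((1 AND 1) XOR (1 OR 1)) OR (NOT 1 AND 0)) -> 0
  row 16 [10000]: (((0 AND 0) XOR (0 OR 0)) OR (NOT 0 AND 1)) -> 1
  row 17 [10001]: (((0 AND 0) XOR (1 OR 0)) OR (NOT 0 AND 1)) -> 1
  row 18 [10010]: (((0 AND 0) XOR (0 OR 0)) OR (NOT 0 AND 1)) -> 1
  row 19 [10011]: (((0 AND 0) XOR (1 OR 0)) OR (NOT 0 AND 1)) -> 1
  row 20 [10100]: (((1 AND 1) XOR (0 OR 0)) OR (NOT 1 AND 1)) -> 1
  row 21 [10101]: (((1 AND 1) XOR (1 OR 0)) OR (NOT 1 AND 1)) -> 0
  row 22 [10110]: (((1 AND 1) XOR (0 OR 0)) OR (NOT 1 AND 1)) -> 1
  row 23 [10111]: (((1 AND 1) XOR (1 OR 0)) OR (NOT 1 AND 1)) -> 0
  row 24 [11000]: (((0 AND 0) XOR (0 OR 1)) OR (NOT 0 AND 1)) -> 1
  row 25 [11001]: (((0 AND 0) XOR (1 OR 1)) OR (NOT 0 AND 1)) -> 1
  row 26 [11010]: (((0 AND 0) XOR (0 OR 1)) OR (NOT 0 AND 1)) -> 1
  row 27 [11011]: (((0 AND 0) XOR (1 OR 1)) OR (NOT 0 AND 1)) -> 1
  row 28 [11100]: (((1 AND 1) XOR (0 OR 1)) OR (NOT 1 AND 1)) -> 0
  row 29 [11101]: (((1 AND 1) XOR (1 OR 1)) OR (NOT 1 AND 1)) -> 0
  row 30 [11110]: (((1 AND 1) XOR (0 OR 1)) OR (NOT 1 AND 1)) -> 0
  row 31 [11111]: (((1 AND 1) XOR (1 OR 1)) OR (NOT 1 AND 1)) -> 0
Full result column, 4 rows per line (a,b,c fixed per line; d,e runs 00..11 left to right):
  rows 0-3 [a,b,c=000]: 0101  = hex 5
  rows 4-7 [a,b,c=001]: 1010  = hex A
  rows 8-11 [a,b,c=010]: 1111  = hex F
  rows 12-15 [a,b,c=011]: 0000  = hex 0
  rows 16-19 [a,b,c=100]: 1111  = hex F
  rows 20-23 [a,b,c=101]: 1010  = hex A
  rows 24-27 [a,b,c=110]: 1111  = hex F
  rows 28-31 [a,b,c=111]: 0000  = hex 0
Output column (row 0 .. row 31) = 01011010111100001111101011110000
Output column grouped in 4s = 0101 1010 1111 0000 1111 1010 1111 0000 = 0x5AF0FAF0
Convert to decimal digit by digit (value = value*16 + digit):
  5 -> 5
  5*16 + 10 (A) = 90
  90*16 + 15 (F) = 1455
  1455*16 + 0 = 23280
  23280*16 + 15 (F) = 372495
  372495*16 + 10 (A) = 5959930
  5959930*16 + 15 (F) = 95358895
  95358895*16 + 0 = 1525742320
Decimal = 1525742320

1525742320


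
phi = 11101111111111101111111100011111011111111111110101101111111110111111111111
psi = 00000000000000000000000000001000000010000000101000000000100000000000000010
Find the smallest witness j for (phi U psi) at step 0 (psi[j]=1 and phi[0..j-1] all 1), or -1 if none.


(phi U psi) at 0: need smallest j with psi[j]=1 and phi[i]=1 for all i in [0,j).
Scan from step 0:
  step 0: phi=1, psi=0 -> continue
  step 1: phi=1, psi=0 -> continue
  step 2: phi=1, psi=0 -> continue
  step 3: phi=0 -> phi-prefix broken from here
  step 28: psi=1 but phi already failed -> not a witness
  step 36: psi=1 but phi already failed -> not a witness
  step 44: psi=1 but phi already failed -> not a witness
  step 46: psi=1 but phi already failed -> not a witness
  step 56: psi=1 but phi already failed -> not a witness
  step 72: psi=1 but phi already failed -> not a witness
  end of trace: no witness -> -1
Witness step = -1

-1


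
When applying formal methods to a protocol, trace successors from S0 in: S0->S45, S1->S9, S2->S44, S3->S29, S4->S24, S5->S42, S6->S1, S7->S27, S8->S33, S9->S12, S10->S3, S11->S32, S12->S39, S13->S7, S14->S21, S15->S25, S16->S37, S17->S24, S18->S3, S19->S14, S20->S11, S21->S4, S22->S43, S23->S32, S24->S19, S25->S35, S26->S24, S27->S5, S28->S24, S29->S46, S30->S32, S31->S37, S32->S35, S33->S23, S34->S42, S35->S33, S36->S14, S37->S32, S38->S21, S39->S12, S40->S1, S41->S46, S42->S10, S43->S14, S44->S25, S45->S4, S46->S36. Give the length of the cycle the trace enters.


Trace from S0 until a state repeats:
  S0 -> S45 -> S4 -> S24 -> S19 -> S14 -> S21 -> S4
S4 first seen at step 2, revisited at step 7.
Cycle length = 7 - 2 = 5

5


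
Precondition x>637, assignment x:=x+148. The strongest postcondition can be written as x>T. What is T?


Formula: sp(P, x:=E) = exists old_x. (x = E[old_x/x]) AND P[old_x/x] (old_x is the value of x before the assignment; eliminate old_x by solving x = E[old_x/x] for old_x)
Step 1: Precondition P: x>637, i.e. old_x > 637
Step 2: Assignment gives x = old_x + 148, so old_x = x - 148
Step 3: Substitute into P: x - 148 > 637
Step 4: Simplify: x > 637+148 = 785

785


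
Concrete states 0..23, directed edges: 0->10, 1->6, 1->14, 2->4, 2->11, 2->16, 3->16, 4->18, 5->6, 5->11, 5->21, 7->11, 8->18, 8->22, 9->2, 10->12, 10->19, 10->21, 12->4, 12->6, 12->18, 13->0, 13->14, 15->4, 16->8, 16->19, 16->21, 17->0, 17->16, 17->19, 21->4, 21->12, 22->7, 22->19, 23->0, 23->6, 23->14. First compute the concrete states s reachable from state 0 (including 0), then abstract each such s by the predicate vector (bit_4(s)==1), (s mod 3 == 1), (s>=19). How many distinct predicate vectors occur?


BFS from 0:
Concrete reachable: {0, 4, 6, 10, 12, 18, 19, 21}
Abstract via predicates (bit_4(s)==1), (s mod 3 == 1), (s>=19):
  (0,0,0) <- {0, 6, 12}
  (0,1,0) <- {4, 10}
  (1,0,0) <- {18}
  (1,0,1) <- {21}
  (1,1,1) <- {19}
Distinct abstract states = 5

5


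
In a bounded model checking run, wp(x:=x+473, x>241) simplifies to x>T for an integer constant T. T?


Formula: wp(x:=E, P) = P[E/x] (substitute E for x in postcondition)
Step 1: Postcondition: x>241
Step 2: Substitute x+473 for x: x+473>241
Step 3: Solve for x: x > 241-473 = -232

-232


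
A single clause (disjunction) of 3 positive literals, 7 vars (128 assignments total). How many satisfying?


Step 1: Total=2^7=128
Step 2: Unsat when all 3 false: 2^4=16
Step 3: Sat=128-16=112

112


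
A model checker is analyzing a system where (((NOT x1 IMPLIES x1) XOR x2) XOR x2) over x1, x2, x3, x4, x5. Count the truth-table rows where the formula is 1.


Formula: (((NOT x1 IMPLIES x1) XOR x2) XOR x2) over 5 vars (32 rows)
Evaluate each row (x1, x2, x3, x4, x5 as bits, MSB first):
  row 0 [00000]: (((NOT 0 IMPLIES 0) XOR 0) XOR 0) -> 0
  row 1 [00001]: (((NOT 0 IMPLIES 0) XOR 0) XOR 0) -> 0
  row 2 [00010]: (((NOT 0 IMPLIES 0) XOR 0) XOR 0) -> 0
  row 3 [00011]: (((NOT 0 IMPLIES 0) XOR 0) XOR 0) -> 0
  row 4 [00100]: (((NOT 0 IMPLIES 0) XOR 0) XOR 0) -> 0
  row 5 [00101]: (((NOT 0 IMPLIES 0) XOR 0) XOR 0) -> 0
  row 6 [00110]: (((NOT 0 IMPLIES 0) XOR 0) XOR 0) -> 0
  row 7 [00111]: (((NOT 0 IMPLIES 0) XOR 0) XOR 0) -> 0
  row 8 [01000]: (((NOT 0 IMPLIES 0) XOR 1) XOR 1) -> 0
  row 9 [01001]: (((NOT 0 IMPLIES 0) XOR 1) XOR 1) -> 0
  row 10 [01010]: (((NOT 0 IMPLIES 0) XOR 1) XOR 1) -> 0
  row 11 [01011]: (((NOT 0 IMPLIES 0) XOR 1) XOR 1) -> 0
  row 12 [01100]: (((NOT 0 IMPLIES 0) XOR 1) XOR 1) -> 0
  row 13 [01101]: (((NOT 0 IMPLIES 0) XOR 1) XOR 1) -> 0
  row 14 [01110]: (((NOT 0 IMPLIES 0) XOR 1) XOR 1) -> 0
  row 15 [01111]: (((NOT 0 IMPLIES 0) XOR 1) XOR 1) -> 0
  row 16 [10000]: (((NOT 1 IMPLIES 1) XOR 0) XOR 0) -> 1
  row 17 [10001]: (((NOT 1 IMPLIES 1) XOR 0) XOR 0) -> 1
  row 18 [10010]: (((NOT 1 IMPLIES 1) XOR 0) XOR 0) -> 1
  row 19 [10011]: (((NOT 1 IMPLIES 1) XOR 0) XOR 0) -> 1
  row 20 [10100]: (((NOT 1 IMPLIES 1) XOR 0) XOR 0) -> 1
  row 21 [10101]: (((NOT 1 IMPLIES 1) XOR 0) XOR 0) -> 1
  row 22 [10110]: (((NOT 1 IMPLIES 1) XOR 0) XOR 0) -> 1
  row 23 [10111]: (((NOT 1 IMPLIES 1) XOR 0) XOR 0) -> 1
  row 24 [11000]: (((NOT 1 IMPLIES 1) XOR 1) XOR 1) -> 1
  row 25 [11001]: (((NOT 1 IMPLIES 1) XOR 1) XOR 1) -> 1
  row 26 [11010]: (((NOT 1 IMPLIES 1) XOR 1) XOR 1) -> 1
  row 27 [11011]: (((NOT 1 IMPLIES 1) XOR 1) XOR 1) -> 1
  row 28 [11100]: (((NOT 1 IMPLIES 1) XOR 1) XOR 1) -> 1
  row 29 [11101]: (((NOT 1 IMPLIES 1) XOR 1) XOR 1) -> 1
  row 30 [11110]: (((NOT 1 IMPLIES 1) XOR 1) XOR 1) -> 1
  row 31 [11111]: (((NOT 1 IMPLIES 1) XOR 1) XOR 1) -> 1
Full result column, 8 rows per line (x1,x2 fixed per line; x3,x4,x5 runs 000..111 left to right):
  rows 0-7 [x1,x2=00]: 00000000  (ones: 0)
  rows 8-15 [x1,x2=01]: 00000000  (ones: 0)
  rows 16-23 [x1,x2=10]: 11111111  (ones: 8)
  rows 24-31 [x1,x2=11]: 11111111  (ones: 8)
Count of 1-rows = 0+0+8+8 = 16

16


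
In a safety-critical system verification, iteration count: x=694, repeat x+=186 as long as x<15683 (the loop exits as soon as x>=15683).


Step 1: x goes from 694 toward 15683 by 186; the body runs while x<15683, so iterations = ceil((bound-start)/step)
Step 2: Distance=14989
Step 3: ceil(14989/186)=81

81


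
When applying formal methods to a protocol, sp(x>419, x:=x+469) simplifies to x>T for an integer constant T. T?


Formula: sp(P, x:=E) = exists old_x. (x = E[old_x/x]) AND P[old_x/x] (old_x is the value of x before the assignment; eliminate old_x by solving x = E[old_x/x] for old_x)
Step 1: Precondition P: x>419, i.e. old_x > 419
Step 2: Assignment gives x = old_x + 469, so old_x = x - 469
Step 3: Substitute into P: x - 469 > 419
Step 4: Simplify: x > 419+469 = 888

888


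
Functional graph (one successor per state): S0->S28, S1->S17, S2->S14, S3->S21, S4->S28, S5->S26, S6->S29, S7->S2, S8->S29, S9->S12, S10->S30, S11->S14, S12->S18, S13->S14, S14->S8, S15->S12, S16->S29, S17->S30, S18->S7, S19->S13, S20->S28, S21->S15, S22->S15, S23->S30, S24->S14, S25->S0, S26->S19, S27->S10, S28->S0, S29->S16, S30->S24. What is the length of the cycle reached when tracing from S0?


Trace from S0 until a state repeats:
  S0 -> S28 -> S0
S0 first seen at step 0, revisited at step 2.
Cycle length = 2 - 0 = 2

2


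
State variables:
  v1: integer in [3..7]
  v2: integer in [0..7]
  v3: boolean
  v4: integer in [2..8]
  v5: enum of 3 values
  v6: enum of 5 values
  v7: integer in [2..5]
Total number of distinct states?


State space = product of domain sizes of all variables.
Domain sizes:
  v1 (integer in [3..7]): 5
  v2 (integer in [0..7]): 8
  v3 (boolean): 2
  v4 (integer in [2..8]): 7
  v5 (enum of 3 values): 3
  v6 (enum of 5 values): 5
  v7 (integer in [2..5]): 4
Product = 5 * 8 * 2 * 7 * 3 * 5 * 4 = 33600

33600


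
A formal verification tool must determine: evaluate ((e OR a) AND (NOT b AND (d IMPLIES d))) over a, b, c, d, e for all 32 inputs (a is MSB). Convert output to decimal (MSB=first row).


Formula: ((e OR a) AND (NOT b AND (d IMPLIES d))) over a, b, c, d, e (32 rows)
Evaluate each row (bits = a,b,c,d,e, MSB first):
  row 0 [00000]: ((0 OR 0) AND (NOT 0 AND (0 IMPLIES 0))) -> 0
  row 1 [00001]: ((1 OR 0) AND (NOT 0 AND (0 IMPLIES 0))) -> 1
  row 2 [00010]: ((0 OR 0) AND (NOT 0 AND (1 IMPLIES 1))) -> 0
  row 3 [00011]: ((1 OR 0) AND (NOT 0 AND (1 IMPLIES 1))) -> 1
  row 4 [00100]: ((0 OR 0) AND (NOT 0 AND (0 IMPLIES 0))) -> 0
  row 5 [00101]: ((1 OR 0) AND (NOT 0 AND (0 IMPLIES 0))) -> 1
  row 6 [00110]: ((0 OR 0) AND (NOT 0 AND (1 IMPLIES 1))) -> 0
  row 7 [00111]: ((1 OR 0) AND (NOT 0 AND (1 IMPLIES 1))) -> 1
  row 8 [01000]: ((0 OR 0) AND (NOT 1 AND (0 IMPLIES 0))) -> 0
  row 9 [01001]: ((1 OR 0) AND (NOT 1 AND (0 IMPLIES 0))) -> 0
  row 10 [01010]: ((0 OR 0) AND (NOT 1 AND (1 IMPLIES 1))) -> 0
  row 11 [01011]: ((1 OR 0) AND (NOT 1 AND (1 IMPLIES 1))) -> 0
  row 12 [01100]: ((0 OR 0) AND (NOT 1 AND (0 IMPLIES 0))) -> 0
  row 13 [01101]: ((1 OR 0) AND (NOT 1 AND (0 IMPLIES 0))) -> 0
  row 14 [01110]: ((0 OR 0) AND (NOT 1 AND (1 IMPLIES 1))) -> 0
  row 15 [01111]: ((1 OR 0) AND (NOT 1 AND (1 IMPLIES 1))) -> 0
  row 16 [10000]: ((0 OR 1) AND (NOT 0 AND (0 IMPLIES 0))) -> 1
  row 17 [10001]: ((1 OR 1) AND (NOT 0 AND (0 IMPLIES 0))) -> 1
  row 18 [10010]: ((0 OR 1) AND (NOT 0 AND (1 IMPLIES 1))) -> 1
  row 19 [10011]: ((1 OR 1) AND (NOT 0 AND (1 IMPLIES 1))) -> 1
  row 20 [10100]: ((0 OR 1) AND (NOT 0 AND (0 IMPLIES 0))) -> 1
  row 21 [10101]: ((1 OR 1) AND (NOT 0 AND (0 IMPLIES 0))) -> 1
  row 22 [10110]: ((0 OR 1) AND (NOT 0 AND (1 IMPLIES 1))) -> 1
  row 23 [10111]: ((1 OR 1) AND (NOT 0 AND (1 IMPLIES 1))) -> 1
  row 24 [11000]: ((0 OR 1) AND (NOT 1 AND (0 IMPLIES 0))) -> 0
  row 25 [11001]: ((1 OR 1) AND (NOT 1 AND (0 IMPLIES 0))) -> 0
  row 26 [11010]: ((0 OR 1) AND (NOT 1 AND (1 IMPLIES 1))) -> 0
  row 27 [11011]: ((1 OR 1) AND (NOT 1 AND (1 IMPLIES 1))) -> 0
  row 28 [11100]: ((0 OR 1) AND (NOT 1 AND (0 IMPLIES 0))) -> 0
  row 29 [11101]: ((1 OR 1) AND (NOT 1 AND (0 IMPLIES 0))) -> 0
  row 30 [11110]: ((0 OR 1) AND (NOT 1 AND (1 IMPLIES 1))) -> 0
  row 31 [11111]: ((1 OR 1) AND (NOT 1 AND (1 IMPLIES 1))) -> 0
Full result column, 4 rows per line (a,b,c fixed per line; d,e runs 00..11 left to right):
  rows 0-3 [a,b,c=000]: 0101  = hex 5
  rows 4-7 [a,b,c=001]: 0101  = hex 5
  rows 8-11 [a,b,c=010]: 0000  = hex 0
  rows 12-15 [a,b,c=011]: 0000  = hex 0
  rows 16-19 [a,b,c=100]: 1111  = hex F
  rows 20-23 [a,b,c=101]: 1111  = hex F
  rows 24-27 [a,b,c=110]: 0000  = hex 0
  rows 28-31 [a,b,c=111]: 0000  = hex 0
Output column (row 0 .. row 31) = 01010101000000001111111100000000
Output column grouped in 4s = 0101 0101 0000 0000 1111 1111 0000 0000 = 0x5500FF00
Convert to decimal digit by digit (value = value*16 + digit):
  5 -> 5
  5*16 + 5 = 85
  85*16 + 0 = 1360
  1360*16 + 0 = 21760
  21760*16 + 15 (F) = 348175
  348175*16 + 15 (F) = 5570815
  5570815*16 + 0 = 89133040
  89133040*16 + 0 = 1426128640
Decimal = 1426128640

1426128640


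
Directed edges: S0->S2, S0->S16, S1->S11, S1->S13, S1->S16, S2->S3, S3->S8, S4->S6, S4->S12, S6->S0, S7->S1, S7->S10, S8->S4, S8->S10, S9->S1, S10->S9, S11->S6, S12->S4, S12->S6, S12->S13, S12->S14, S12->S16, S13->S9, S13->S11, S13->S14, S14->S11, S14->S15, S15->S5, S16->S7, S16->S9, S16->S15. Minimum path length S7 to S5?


BFS layer-by-layer from S7:
  dist 0: {S7}
  dist 1: {S1, S10}
  dist 2: {S9, S11, S13, S16}
  dist 3: {S6, S14, S15}
  dist 4: {S0, S5}
  -> S5 reached at distance 4
Shortest path length = 4

4


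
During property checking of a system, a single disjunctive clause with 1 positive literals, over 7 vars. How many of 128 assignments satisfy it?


Step 1: Total=2^7=128
Step 2: Unsat when all 1 false: 2^6=64
Step 3: Sat=128-64=64

64
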